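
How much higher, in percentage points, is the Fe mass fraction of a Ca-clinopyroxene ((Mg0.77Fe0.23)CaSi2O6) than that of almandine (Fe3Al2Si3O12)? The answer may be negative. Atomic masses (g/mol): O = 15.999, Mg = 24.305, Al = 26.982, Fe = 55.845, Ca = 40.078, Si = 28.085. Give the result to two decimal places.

-27.92 percentage points

M((Mg0.77Fe0.23)CaSi2O6) = 223.801 g/mol, so wt% Fe = 12.844/223.801 × 100 = 5.74%.
M(Fe3Al2Si3O12) = 497.742 g/mol, so wt% Fe = 167.535/497.742 × 100 = 33.66%.
5.74 − 33.66 = -27.92 pp.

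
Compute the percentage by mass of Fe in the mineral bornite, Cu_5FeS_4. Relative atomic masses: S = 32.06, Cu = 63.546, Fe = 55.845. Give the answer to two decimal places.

Formula mass = 5*63.546 + 1*55.845 + 4*32.06 = 501.815 g/mol, of which 55.845 g is Fe.
So Fe makes up 55.845/501.815 = 0.1113 of the mass, i.e. 11.13%.

11.13 mass %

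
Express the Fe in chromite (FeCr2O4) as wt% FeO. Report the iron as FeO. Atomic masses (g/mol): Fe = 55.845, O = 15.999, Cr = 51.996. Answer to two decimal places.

Molar mass of FeCr2O4 = 1*55.845 + 2*51.996 + 4*15.999 = 223.833 g/mol.
Each formula unit contains 1 Fe, equivalent to 1/1 = 1.0000 mol FeO.
M(FeO) = 1×55.845 + 1×15.999 = 71.844 g/mol.
Mass of FeO per formula unit = 1.0000 × 71.844 = 71.844 g.
FeO wt% = 71.844 / 223.833 × 100 = 32.10%.

32.10 wt%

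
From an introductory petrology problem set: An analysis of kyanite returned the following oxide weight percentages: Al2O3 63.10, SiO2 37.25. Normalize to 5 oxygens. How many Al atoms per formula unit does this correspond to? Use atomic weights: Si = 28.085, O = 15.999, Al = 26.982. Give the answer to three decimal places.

Al2O3 (M=101.961): mol = 0.61886; Al = 1.23772, O = 1.85658.
SiO2 (M=60.083): mol = 0.61998; Si = 0.61998, O = 1.23996.
ΣO = 3.09654; factor = 5/ΣO = 1.61471.
Al apfu = 1.23772 × 1.61471 = 1.999.

1.999 Al apfu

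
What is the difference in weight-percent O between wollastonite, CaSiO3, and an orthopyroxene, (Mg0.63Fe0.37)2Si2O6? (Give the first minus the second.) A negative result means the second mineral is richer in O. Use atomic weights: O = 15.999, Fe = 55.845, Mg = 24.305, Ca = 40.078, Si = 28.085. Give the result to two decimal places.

M(CaSiO3) = 116.160 g/mol, so wt% O = 47.997/116.160 × 100 = 41.32%.
M((Mg0.63Fe0.37)2Si2O6) = 224.114 g/mol, so wt% O = 95.994/224.114 × 100 = 42.83%.
41.32 − 42.83 = -1.51 pp.

-1.51 percentage points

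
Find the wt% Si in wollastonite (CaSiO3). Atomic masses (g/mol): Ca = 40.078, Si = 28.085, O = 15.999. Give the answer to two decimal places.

24.18 wt%

Molar mass of CaSiO3: 1·40.078 + 1·28.085 + 3·15.999 = 116.160 g/mol.
Mass of Si per formula unit: 1 × 28.085 = 28.085 g.
Weight fraction Si = 28.085 / 116.160 = 0.2418.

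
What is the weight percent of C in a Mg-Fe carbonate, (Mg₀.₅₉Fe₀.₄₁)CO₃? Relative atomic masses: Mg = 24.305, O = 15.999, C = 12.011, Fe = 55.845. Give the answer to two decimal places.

12.35 weight percent

Molar mass of (Mg₀.₅₉Fe₀.₄₁)CO₃: 0.59×24.305 + 0.41×55.845 + 1×12.011 + 3×15.999 = 97.244 g/mol.
Mass of C per formula unit: 1 × 12.011 = 12.011 g.
Weight fraction C = 12.011 / 97.244 = 0.1235.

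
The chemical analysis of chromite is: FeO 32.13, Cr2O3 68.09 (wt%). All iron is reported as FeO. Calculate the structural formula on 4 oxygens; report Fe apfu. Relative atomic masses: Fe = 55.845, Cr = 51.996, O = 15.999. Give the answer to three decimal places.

0.999 Fe apfu

32.13 wt% FeO ÷ 71.844 g/mol = 0.44722 mol, giving 0.44722 Fe and 0.44722 O.
68.09 wt% Cr2O3 ÷ 151.989 g/mol = 0.44799 mol, giving 0.89598 Cr and 1.34397 O.
Oxygen sums to 1.79119; scaling by 4/1.79119 = 2.23315 puts the formula on 4 O.
Fe: 0.44722 × 2.23315 = 0.999 atoms per formula unit.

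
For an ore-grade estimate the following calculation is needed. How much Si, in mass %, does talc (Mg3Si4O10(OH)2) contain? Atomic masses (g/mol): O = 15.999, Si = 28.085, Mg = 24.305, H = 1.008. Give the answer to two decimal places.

Molar mass of Mg3Si4O10(OH)2: 3*24.305 + 4*28.085 + 12*15.999 + 2*1.008 = 379.259 g/mol.
Mass of Si per formula unit: 4 × 28.085 = 112.340 g.
Weight fraction Si = 112.340 / 379.259 = 0.2962.

29.62 mass %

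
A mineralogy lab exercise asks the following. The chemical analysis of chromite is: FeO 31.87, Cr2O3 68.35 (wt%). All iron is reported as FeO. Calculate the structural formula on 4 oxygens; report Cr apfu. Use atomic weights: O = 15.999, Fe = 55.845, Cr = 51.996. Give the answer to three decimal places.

FeO (M=71.844): mol = 0.44360; Fe = 0.44360, O = 0.44360.
Cr2O3 (M=151.989): mol = 0.44970; Cr = 0.89940, O = 1.34910.
ΣO = 1.79270; factor = 4/ΣO = 2.23127.
Cr apfu = 0.89940 × 2.23127 = 2.007.

2.007 Cr apfu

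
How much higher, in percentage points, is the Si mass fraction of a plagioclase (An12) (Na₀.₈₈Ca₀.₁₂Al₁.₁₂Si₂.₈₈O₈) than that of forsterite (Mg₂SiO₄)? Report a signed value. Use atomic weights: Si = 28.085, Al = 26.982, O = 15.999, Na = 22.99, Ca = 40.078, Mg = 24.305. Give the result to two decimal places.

First mineral: 80.885 g Si in 264.137 g formula = 30.62 wt% Si.
Second mineral: 28.085 g Si in 140.691 g formula = 19.96 wt% Si.
30.62% − 19.96% gives a difference of 10.66 percentage points.

10.66 percentage points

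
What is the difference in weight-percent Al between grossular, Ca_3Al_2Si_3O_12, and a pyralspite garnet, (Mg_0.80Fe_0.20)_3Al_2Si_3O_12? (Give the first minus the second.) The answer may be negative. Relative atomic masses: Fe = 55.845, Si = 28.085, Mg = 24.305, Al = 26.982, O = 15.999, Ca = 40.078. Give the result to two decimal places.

Al in Ca_3Al_2Si_3O_12: molar mass 450.441 g/mol; 2×26.982 = 53.964 g → 11.98 wt%.
Al in (Mg_0.80Fe_0.20)_3Al_2Si_3O_12: molar mass 422.046 g/mol; 2×26.982 = 53.964 g → 12.79 wt%.
Difference = 11.98 − 12.79 = -0.81 percentage points.

-0.81 percentage points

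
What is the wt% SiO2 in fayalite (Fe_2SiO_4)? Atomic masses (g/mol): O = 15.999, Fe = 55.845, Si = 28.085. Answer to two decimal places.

Formula mass = 203.771 g/mol.
1 Si → 1.0000 mol SiO2 per formula unit; M(SiO2) = 60.083, so SiO2 mass = 60.083 g.
60.083/203.771 × 100 = 29.49 wt%.

29.49 wt%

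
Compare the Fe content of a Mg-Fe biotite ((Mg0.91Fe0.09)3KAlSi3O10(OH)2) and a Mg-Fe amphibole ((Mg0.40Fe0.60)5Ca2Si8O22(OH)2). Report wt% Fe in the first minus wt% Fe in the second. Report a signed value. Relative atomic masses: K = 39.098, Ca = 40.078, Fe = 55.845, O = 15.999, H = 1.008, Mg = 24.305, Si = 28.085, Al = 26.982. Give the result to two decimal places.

First mineral: 15.078 g Fe in 425.770 g formula = 3.54 wt% Fe.
Second mineral: 167.535 g Fe in 906.973 g formula = 18.47 wt% Fe.
3.54% − 18.47% gives a difference of -14.93 percentage points.

-14.93 percentage points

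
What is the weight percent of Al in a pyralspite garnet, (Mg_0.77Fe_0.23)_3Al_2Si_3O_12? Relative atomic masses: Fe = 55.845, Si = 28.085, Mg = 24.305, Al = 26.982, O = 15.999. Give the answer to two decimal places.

Molar mass of (Mg_0.77Fe_0.23)_3Al_2Si_3O_12: 2.31·24.305 + 0.69·55.845 + 2·26.982 + 3·28.085 + 12·15.999 = 424.885 g/mol.
Mass of Al per formula unit: 2 × 26.982 = 53.964 g.
Weight fraction Al = 53.964 / 424.885 = 0.1270.

12.70 weight percent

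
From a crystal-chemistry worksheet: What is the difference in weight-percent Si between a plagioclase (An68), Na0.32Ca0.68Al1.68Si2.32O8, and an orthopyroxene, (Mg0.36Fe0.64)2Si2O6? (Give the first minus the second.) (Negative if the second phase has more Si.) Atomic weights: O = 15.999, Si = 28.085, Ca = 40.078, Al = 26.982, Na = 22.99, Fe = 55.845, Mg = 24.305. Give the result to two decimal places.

First mineral: 65.157 g Si in 273.089 g formula = 23.86 wt% Si.
Second mineral: 56.170 g Si in 241.145 g formula = 23.29 wt% Si.
23.86% − 23.29% gives a difference of 0.57 percentage points.

0.57 percentage points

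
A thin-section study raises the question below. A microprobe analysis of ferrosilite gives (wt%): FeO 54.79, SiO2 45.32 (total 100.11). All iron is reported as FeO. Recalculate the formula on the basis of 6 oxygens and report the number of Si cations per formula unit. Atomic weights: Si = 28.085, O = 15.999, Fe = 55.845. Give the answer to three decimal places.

FeO (M=71.844): mol = 0.76262; Fe = 0.76262, O = 0.76262.
SiO2 (M=60.083): mol = 0.75429; Si = 0.75429, O = 1.50858.
ΣO = 2.27120; factor = 6/ΣO = 2.64178.
Si apfu = 0.75429 × 2.64178 = 1.993.

1.993 Si apfu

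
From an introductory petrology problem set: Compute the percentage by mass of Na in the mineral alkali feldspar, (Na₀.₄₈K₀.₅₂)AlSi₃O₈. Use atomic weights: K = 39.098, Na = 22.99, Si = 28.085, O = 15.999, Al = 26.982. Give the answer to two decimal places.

4.08 weight percent

M((Na₀.₄₈K₀.₅₂)AlSi₃O₈) = 270.595 g/mol.
Na contributes 0.48 × 22.99 = 11.035 g per mole.
11.035/270.595 = 0.0408 → 4.08%.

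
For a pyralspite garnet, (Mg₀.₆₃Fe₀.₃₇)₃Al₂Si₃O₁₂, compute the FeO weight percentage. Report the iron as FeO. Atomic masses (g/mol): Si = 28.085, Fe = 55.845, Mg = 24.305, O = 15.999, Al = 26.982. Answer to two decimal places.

Molar mass of (Mg₀.₆₃Fe₀.₃₇)₃Al₂Si₃O₁₂ = 1.89·24.305 + 1.11·55.845 + 2·26.982 + 3·28.085 + 12·15.999 = 438.131 g/mol.
Each formula unit contains 1.11 Fe, equivalent to 1.11/1 = 1.1100 mol FeO.
M(FeO) = 1×55.845 + 1×15.999 = 71.844 g/mol.
Mass of FeO per formula unit = 1.1100 × 71.844 = 79.747 g.
FeO wt% = 79.747 / 438.131 × 100 = 18.20%.

18.20 wt%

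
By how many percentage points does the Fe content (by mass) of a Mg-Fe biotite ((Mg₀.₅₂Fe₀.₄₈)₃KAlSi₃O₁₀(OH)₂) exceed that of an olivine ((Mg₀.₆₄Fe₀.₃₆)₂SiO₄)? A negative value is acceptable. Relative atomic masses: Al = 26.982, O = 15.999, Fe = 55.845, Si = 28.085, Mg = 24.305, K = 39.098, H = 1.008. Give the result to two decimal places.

M((Mg₀.₅₂Fe₀.₄₈)₃KAlSi₃O₁₀(OH)₂) = 462.672 g/mol, so wt% Fe = 80.417/462.672 × 100 = 17.38%.
M((Mg₀.₆₄Fe₀.₃₆)₂SiO₄) = 163.400 g/mol, so wt% Fe = 40.208/163.400 × 100 = 24.61%.
17.38 − 24.61 = -7.23 pp.

-7.23 percentage points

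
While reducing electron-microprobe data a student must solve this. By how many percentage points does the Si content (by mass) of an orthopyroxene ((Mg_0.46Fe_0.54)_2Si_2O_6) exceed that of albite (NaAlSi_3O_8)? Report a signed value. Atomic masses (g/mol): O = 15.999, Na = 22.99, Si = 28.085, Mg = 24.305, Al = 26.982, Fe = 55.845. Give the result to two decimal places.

-8.21 percentage points

First mineral: 56.170 g Si in 234.837 g formula = 23.92 wt% Si.
Second mineral: 84.255 g Si in 262.219 g formula = 32.13 wt% Si.
23.92% − 32.13% gives a difference of -8.21 percentage points.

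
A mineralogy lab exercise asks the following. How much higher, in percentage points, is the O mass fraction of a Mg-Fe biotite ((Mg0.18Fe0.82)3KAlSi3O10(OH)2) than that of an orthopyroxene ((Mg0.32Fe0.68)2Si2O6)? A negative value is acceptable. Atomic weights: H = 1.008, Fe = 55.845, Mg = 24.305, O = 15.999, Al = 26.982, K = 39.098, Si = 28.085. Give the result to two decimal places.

O in (Mg0.18Fe0.82)3KAlSi3O10(OH)2: molar mass 494.842 g/mol; 12×15.999 = 191.988 g → 38.80 wt%.
O in (Mg0.32Fe0.68)2Si2O6: molar mass 243.668 g/mol; 6×15.999 = 95.994 g → 39.40 wt%.
Difference = 38.80 − 39.40 = -0.60 percentage points.

-0.60 percentage points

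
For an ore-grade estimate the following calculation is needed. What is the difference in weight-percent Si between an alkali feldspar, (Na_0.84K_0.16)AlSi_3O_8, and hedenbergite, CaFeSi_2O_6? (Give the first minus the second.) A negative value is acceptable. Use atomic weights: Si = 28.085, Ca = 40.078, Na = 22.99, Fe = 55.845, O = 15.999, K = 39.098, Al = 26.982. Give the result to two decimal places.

9.18 percentage points

M((Na_0.84K_0.16)AlSi_3O_8) = 264.796 g/mol, so wt% Si = 84.255/264.796 × 100 = 31.82%.
M(CaFeSi_2O_6) = 248.087 g/mol, so wt% Si = 56.170/248.087 × 100 = 22.64%.
31.82 − 22.64 = 9.18 pp.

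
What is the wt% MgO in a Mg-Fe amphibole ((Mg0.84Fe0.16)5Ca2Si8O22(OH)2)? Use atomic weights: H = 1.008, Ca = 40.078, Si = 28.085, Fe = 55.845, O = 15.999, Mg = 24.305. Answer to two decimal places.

Molar mass of (Mg0.84Fe0.16)5Ca2Si8O22(OH)2 = 4.20·24.305 + 0.80·55.845 + 2·40.078 + 8·28.085 + 24·15.999 + 2·1.008 = 837.585 g/mol.
Each formula unit contains 4.20 Mg, equivalent to 4.20/1 = 4.2000 mol MgO.
M(MgO) = 1×24.305 + 1×15.999 = 40.304 g/mol.
Mass of MgO per formula unit = 4.2000 × 40.304 = 169.277 g.
MgO wt% = 169.277 / 837.585 × 100 = 20.21%.

20.21 wt%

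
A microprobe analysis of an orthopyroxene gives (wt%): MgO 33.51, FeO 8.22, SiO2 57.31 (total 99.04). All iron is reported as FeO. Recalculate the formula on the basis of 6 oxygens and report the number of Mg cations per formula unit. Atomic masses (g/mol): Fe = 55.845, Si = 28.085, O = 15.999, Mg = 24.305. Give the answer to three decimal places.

1.748 Mg apfu

MgO: 33.51/40.304 = 0.83143 mol → 0.83143 mol Mg, 0.83143 mol O.
FeO: 8.22/71.844 = 0.11441 mol → 0.11441 mol Fe, 0.11441 mol O.
SiO2: 57.31/60.083 = 0.95385 mol → 0.95385 mol Si, 1.90770 mol O.
Total oxygen = 2.85354 mol. Normalization factor = 6/2.85354 = 2.10265.
Mg per 6 O = 0.83143 × 2.10265 = 1.748.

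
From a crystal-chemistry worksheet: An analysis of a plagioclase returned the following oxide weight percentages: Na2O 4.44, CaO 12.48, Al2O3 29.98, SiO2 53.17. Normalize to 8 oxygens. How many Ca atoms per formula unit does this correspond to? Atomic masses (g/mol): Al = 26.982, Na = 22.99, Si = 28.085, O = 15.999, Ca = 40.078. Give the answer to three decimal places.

Na2O: 4.44/61.979 = 0.07164 mol → 0.14328 mol Na, 0.07164 mol O.
CaO: 12.48/56.077 = 0.22255 mol → 0.22255 mol Ca, 0.22255 mol O.
Al2O3: 29.98/101.961 = 0.29403 mol → 0.58806 mol Al, 0.88209 mol O.
SiO2: 53.17/60.083 = 0.88494 mol → 0.88494 mol Si, 1.76988 mol O.
Total oxygen = 2.94616 mol. Normalization factor = 8/2.94616 = 2.71540.
Ca per 8 O = 0.22255 × 2.71540 = 0.604.

0.604 Ca apfu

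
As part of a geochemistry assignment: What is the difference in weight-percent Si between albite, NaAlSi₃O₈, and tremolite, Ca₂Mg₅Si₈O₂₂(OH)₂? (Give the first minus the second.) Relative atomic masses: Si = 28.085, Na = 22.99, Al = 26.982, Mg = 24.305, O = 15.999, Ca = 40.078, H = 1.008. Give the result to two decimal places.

4.47 percentage points

First mineral: 84.255 g Si in 262.219 g formula = 32.13 wt% Si.
Second mineral: 224.680 g Si in 812.353 g formula = 27.66 wt% Si.
32.13% − 27.66% gives a difference of 4.47 percentage points.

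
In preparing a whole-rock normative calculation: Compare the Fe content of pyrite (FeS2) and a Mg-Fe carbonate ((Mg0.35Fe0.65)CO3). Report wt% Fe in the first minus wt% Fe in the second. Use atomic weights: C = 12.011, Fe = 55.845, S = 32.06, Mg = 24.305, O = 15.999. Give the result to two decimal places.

M(FeS2) = 119.965 g/mol, so wt% Fe = 55.845/119.965 × 100 = 46.55%.
M((Mg0.35Fe0.65)CO3) = 104.814 g/mol, so wt% Fe = 36.299/104.814 × 100 = 34.63%.
46.55 − 34.63 = 11.92 pp.

11.92 percentage points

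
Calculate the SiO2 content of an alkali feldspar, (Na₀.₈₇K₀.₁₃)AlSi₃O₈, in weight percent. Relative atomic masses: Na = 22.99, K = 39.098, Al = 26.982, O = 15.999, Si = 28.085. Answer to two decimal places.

Formula mass = 264.313 g/mol.
3 Si → 3.0000 mol SiO2 per formula unit; M(SiO2) = 60.083, so SiO2 mass = 180.249 g.
180.249/264.313 × 100 = 68.20 wt%.

68.20 wt%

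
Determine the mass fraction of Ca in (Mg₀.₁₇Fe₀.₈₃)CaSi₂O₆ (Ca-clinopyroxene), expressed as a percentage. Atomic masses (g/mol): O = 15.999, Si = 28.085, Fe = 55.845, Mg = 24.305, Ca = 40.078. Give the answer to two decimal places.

Formula mass = 0.17·24.305 + 0.83·55.845 + 1·40.078 + 2·28.085 + 6·15.999 = 242.725 g/mol, of which 40.078 g is Ca.
So Ca makes up 40.078/242.725 = 0.1651 of the mass, i.e. 16.51%.

16.51 mass %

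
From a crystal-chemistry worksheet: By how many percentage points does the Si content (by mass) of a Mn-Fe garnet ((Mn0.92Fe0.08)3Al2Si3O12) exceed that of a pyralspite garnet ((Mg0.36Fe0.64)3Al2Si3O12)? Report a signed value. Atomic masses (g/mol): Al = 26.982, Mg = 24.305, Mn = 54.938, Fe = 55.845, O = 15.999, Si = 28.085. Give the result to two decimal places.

-1.16 percentage points

M((Mn0.92Fe0.08)3Al2Si3O12) = 495.239 g/mol, so wt% Si = 84.255/495.239 × 100 = 17.01%.
M((Mg0.36Fe0.64)3Al2Si3O12) = 463.679 g/mol, so wt% Si = 84.255/463.679 × 100 = 18.17%.
17.01 − 18.17 = -1.16 pp.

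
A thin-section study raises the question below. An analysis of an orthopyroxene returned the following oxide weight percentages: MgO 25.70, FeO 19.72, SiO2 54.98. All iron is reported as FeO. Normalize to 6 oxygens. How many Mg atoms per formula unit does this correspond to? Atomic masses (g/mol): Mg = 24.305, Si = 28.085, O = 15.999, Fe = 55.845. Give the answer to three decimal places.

MgO (M=40.304): mol = 0.63765; Mg = 0.63765, O = 0.63765.
FeO (M=71.844): mol = 0.27448; Fe = 0.27448, O = 0.27448.
SiO2 (M=60.083): mol = 0.91507; Si = 0.91507, O = 1.83014.
ΣO = 2.74227; factor = 6/ΣO = 2.18797.
Mg apfu = 0.63765 × 2.18797 = 1.395.

1.395 Mg apfu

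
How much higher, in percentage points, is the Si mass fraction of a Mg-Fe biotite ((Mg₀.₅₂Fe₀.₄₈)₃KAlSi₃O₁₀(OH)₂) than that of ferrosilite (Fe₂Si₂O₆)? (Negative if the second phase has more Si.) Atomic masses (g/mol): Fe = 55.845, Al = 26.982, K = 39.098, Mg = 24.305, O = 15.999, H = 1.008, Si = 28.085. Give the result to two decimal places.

Si in (Mg₀.₅₂Fe₀.₄₈)₃KAlSi₃O₁₀(OH)₂: molar mass 462.672 g/mol; 3×28.085 = 84.255 g → 18.21 wt%.
Si in Fe₂Si₂O₆: molar mass 263.854 g/mol; 2×28.085 = 56.170 g → 21.29 wt%.
Difference = 18.21 − 21.29 = -3.08 percentage points.

-3.08 percentage points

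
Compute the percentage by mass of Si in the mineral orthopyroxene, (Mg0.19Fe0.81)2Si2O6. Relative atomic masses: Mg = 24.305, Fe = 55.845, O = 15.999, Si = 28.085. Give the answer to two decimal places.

22.30 weight percent

M((Mg0.19Fe0.81)2Si2O6) = 251.869 g/mol.
Si contributes 2 × 28.085 = 56.170 g per mole.
56.170/251.869 = 0.2230 → 22.30%.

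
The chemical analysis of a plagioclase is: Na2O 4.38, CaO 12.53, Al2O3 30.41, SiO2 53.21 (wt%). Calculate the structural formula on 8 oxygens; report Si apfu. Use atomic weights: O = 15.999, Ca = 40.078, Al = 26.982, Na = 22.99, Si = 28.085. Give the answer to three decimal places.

2.393 Si apfu

Na2O: 4.38/61.979 = 0.07067 mol → 0.14134 mol Na, 0.07067 mol O.
CaO: 12.53/56.077 = 0.22344 mol → 0.22344 mol Ca, 0.22344 mol O.
Al2O3: 30.41/101.961 = 0.29825 mol → 0.59650 mol Al, 0.89475 mol O.
SiO2: 53.21/60.083 = 0.88561 mol → 0.88561 mol Si, 1.77122 mol O.
Total oxygen = 2.96008 mol. Normalization factor = 8/2.96008 = 2.70263.
Si per 8 O = 0.88561 × 2.70263 = 2.393.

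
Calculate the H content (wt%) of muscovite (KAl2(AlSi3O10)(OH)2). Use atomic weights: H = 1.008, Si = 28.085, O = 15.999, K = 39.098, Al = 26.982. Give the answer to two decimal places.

0.51 wt%

M(KAl2(AlSi3O10)(OH)2) = 398.303 g/mol.
H contributes 2 × 1.008 = 2.016 g per mole.
2.016/398.303 = 0.0051 → 0.51%.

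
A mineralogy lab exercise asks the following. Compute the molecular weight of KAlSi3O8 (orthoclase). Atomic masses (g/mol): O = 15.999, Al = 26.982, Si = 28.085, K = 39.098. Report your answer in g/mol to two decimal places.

The formula mass is the sum 1(39.098) + 1(26.982) + 3(28.085) + 8(15.999).

278.33 g/mol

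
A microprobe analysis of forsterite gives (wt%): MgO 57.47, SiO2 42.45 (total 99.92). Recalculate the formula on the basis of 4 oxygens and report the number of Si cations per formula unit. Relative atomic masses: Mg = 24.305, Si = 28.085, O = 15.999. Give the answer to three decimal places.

57.47 wt% MgO ÷ 40.304 g/mol = 1.42591 mol, giving 1.42591 Mg and 1.42591 O.
42.45 wt% SiO2 ÷ 60.083 g/mol = 0.70652 mol, giving 0.70652 Si and 1.41304 O.
Oxygen sums to 2.83895; scaling by 4/2.83895 = 1.40897 puts the formula on 4 O.
Si: 0.70652 × 1.40897 = 0.995 atoms per formula unit.

0.995 Si apfu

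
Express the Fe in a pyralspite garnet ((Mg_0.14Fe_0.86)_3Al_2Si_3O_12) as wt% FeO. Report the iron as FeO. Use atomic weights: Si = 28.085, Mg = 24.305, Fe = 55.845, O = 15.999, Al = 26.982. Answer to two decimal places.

Formula mass = 484.495 g/mol.
2.58 Fe → 2.5800 mol FeO per formula unit; M(FeO) = 71.844, so FeO mass = 185.358 g.
185.358/484.495 × 100 = 38.26 wt%.

38.26 wt%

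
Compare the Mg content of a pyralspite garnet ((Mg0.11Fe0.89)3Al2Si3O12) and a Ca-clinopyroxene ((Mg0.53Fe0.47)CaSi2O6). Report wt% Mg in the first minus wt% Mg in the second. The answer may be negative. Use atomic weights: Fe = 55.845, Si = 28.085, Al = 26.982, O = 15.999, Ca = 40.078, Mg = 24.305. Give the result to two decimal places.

-3.92 percentage points

First mineral: 8.021 g Mg in 487.334 g formula = 1.65 wt% Mg.
Second mineral: 12.882 g Mg in 231.371 g formula = 5.57 wt% Mg.
1.65% − 5.57% gives a difference of -3.92 percentage points.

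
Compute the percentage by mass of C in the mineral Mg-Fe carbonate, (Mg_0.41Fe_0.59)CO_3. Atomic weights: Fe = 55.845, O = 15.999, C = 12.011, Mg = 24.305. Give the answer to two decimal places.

11.67 weight percent

M((Mg_0.41Fe_0.59)CO_3) = 102.922 g/mol.
C contributes 1 × 12.011 = 12.011 g per mole.
12.011/102.922 = 0.1167 → 11.67%.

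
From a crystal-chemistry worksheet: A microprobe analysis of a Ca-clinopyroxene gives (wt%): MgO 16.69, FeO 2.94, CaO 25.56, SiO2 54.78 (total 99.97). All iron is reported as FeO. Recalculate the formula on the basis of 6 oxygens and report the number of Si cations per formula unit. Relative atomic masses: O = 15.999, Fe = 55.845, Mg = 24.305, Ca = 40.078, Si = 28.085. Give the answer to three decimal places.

16.69 wt% MgO ÷ 40.304 g/mol = 0.41410 mol, giving 0.41410 Mg and 0.41410 O.
2.94 wt% FeO ÷ 71.844 g/mol = 0.04092 mol, giving 0.04092 Fe and 0.04092 O.
25.56 wt% CaO ÷ 56.077 g/mol = 0.45580 mol, giving 0.45580 Ca and 0.45580 O.
54.78 wt% SiO2 ÷ 60.083 g/mol = 0.91174 mol, giving 0.91174 Si and 1.82348 O.
Oxygen sums to 2.73430; scaling by 6/2.73430 = 2.19435 puts the formula on 6 O.
Si: 0.91174 × 2.19435 = 2.001 atoms per formula unit.

2.001 Si apfu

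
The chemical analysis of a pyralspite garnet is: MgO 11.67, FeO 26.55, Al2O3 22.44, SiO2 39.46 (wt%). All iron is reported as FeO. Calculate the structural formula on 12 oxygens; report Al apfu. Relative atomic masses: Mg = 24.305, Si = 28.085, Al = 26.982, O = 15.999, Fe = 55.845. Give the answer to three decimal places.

11.67 wt% MgO ÷ 40.304 g/mol = 0.28955 mol, giving 0.28955 Mg and 0.28955 O.
26.55 wt% FeO ÷ 71.844 g/mol = 0.36955 mol, giving 0.36955 Fe and 0.36955 O.
22.44 wt% Al2O3 ÷ 101.961 g/mol = 0.22008 mol, giving 0.44016 Al and 0.66024 O.
39.46 wt% SiO2 ÷ 60.083 g/mol = 0.65676 mol, giving 0.65676 Si and 1.31352 O.
Oxygen sums to 2.63286; scaling by 12/2.63286 = 4.55778 puts the formula on 12 O.
Al: 0.44016 × 4.55778 = 2.006 atoms per formula unit.

2.006 Al apfu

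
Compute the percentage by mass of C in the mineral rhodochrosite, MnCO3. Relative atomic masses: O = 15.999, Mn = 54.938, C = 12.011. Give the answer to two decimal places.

10.45 mass %

M(MnCO3) = 114.946 g/mol.
C contributes 1 × 12.011 = 12.011 g per mole.
12.011/114.946 = 0.1045 → 10.45%.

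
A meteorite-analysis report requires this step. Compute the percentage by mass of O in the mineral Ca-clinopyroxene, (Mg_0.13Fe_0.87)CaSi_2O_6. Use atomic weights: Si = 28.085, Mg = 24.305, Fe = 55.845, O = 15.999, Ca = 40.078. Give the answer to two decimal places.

M((Mg_0.13Fe_0.87)CaSi_2O_6) = 243.987 g/mol.
O contributes 6 × 15.999 = 95.994 g per mole.
95.994/243.987 = 0.3934 → 39.34%.

39.34 mass %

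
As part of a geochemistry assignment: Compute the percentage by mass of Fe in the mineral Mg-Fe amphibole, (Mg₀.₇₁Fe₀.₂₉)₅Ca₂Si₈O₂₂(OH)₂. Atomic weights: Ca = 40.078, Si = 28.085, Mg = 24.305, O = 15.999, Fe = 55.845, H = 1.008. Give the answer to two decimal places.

9.44 mass %

Formula mass = 3.55×24.305 + 1.45×55.845 + 2×40.078 + 8×28.085 + 24×15.999 + 2×1.008 = 858.086 g/mol, of which 80.975 g is Fe.
So Fe makes up 80.975/858.086 = 0.0944 of the mass, i.e. 9.44%.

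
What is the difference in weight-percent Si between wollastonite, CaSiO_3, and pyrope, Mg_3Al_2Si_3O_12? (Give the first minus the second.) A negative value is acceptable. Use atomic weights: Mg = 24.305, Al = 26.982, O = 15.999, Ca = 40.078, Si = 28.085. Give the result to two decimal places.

Si in CaSiO_3: molar mass 116.160 g/mol; 1×28.085 = 28.085 g → 24.18 wt%.
Si in Mg_3Al_2Si_3O_12: molar mass 403.122 g/mol; 3×28.085 = 84.255 g → 20.90 wt%.
Difference = 24.18 − 20.90 = 3.28 percentage points.

3.28 percentage points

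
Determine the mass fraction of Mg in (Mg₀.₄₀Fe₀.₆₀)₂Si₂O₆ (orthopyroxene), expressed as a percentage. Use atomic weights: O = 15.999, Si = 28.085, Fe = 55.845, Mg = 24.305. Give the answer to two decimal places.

8.15 wt%

M((Mg₀.₄₀Fe₀.₆₀)₂Si₂O₆) = 238.622 g/mol.
Mg contributes 0.80 × 24.305 = 19.444 g per mole.
19.444/238.622 = 0.0815 → 8.15%.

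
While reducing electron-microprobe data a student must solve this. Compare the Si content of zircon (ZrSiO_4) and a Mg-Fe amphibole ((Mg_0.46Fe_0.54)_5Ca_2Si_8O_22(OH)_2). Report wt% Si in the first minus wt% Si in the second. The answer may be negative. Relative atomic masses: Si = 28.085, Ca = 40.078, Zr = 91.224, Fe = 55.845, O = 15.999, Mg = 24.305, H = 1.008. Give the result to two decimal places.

-9.71 percentage points

M(ZrSiO_4) = 183.305 g/mol, so wt% Si = 28.085/183.305 × 100 = 15.32%.
M((Mg_0.46Fe_0.54)_5Ca_2Si_8O_22(OH)_2) = 897.511 g/mol, so wt% Si = 224.680/897.511 × 100 = 25.03%.
15.32 − 25.03 = -9.71 pp.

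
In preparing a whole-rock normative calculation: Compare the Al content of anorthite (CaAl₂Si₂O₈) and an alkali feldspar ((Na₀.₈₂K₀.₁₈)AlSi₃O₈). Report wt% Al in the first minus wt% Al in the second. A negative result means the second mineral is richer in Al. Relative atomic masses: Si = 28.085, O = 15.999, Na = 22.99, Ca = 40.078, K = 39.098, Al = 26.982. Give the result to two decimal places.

9.22 percentage points

First mineral: 53.964 g Al in 278.204 g formula = 19.40 wt% Al.
Second mineral: 26.982 g Al in 265.118 g formula = 10.18 wt% Al.
19.40% − 10.18% gives a difference of 9.22 percentage points.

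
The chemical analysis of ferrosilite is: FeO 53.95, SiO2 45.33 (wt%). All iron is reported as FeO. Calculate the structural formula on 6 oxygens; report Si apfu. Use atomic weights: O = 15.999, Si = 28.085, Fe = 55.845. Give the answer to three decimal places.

2.003 Si apfu

FeO (M=71.844): mol = 0.75093; Fe = 0.75093, O = 0.75093.
SiO2 (M=60.083): mol = 0.75446; Si = 0.75446, O = 1.50892.
ΣO = 2.25985; factor = 6/ΣO = 2.65504.
Si apfu = 0.75446 × 2.65504 = 2.003.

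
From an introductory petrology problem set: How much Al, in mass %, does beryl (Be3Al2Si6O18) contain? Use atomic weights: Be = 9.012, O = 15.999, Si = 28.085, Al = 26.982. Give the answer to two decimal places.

10.04 mass %

Formula mass = 3×9.012 + 2×26.982 + 6×28.085 + 18×15.999 = 537.492 g/mol, of which 53.964 g is Al.
So Al makes up 53.964/537.492 = 0.1004 of the mass, i.e. 10.04%.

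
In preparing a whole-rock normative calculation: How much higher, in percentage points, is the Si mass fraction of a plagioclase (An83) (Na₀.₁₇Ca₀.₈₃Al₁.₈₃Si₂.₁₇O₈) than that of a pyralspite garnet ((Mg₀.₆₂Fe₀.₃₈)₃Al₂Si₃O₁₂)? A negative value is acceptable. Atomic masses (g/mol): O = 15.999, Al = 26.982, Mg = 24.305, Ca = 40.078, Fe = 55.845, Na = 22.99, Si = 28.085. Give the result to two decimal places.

2.93 percentage points

Si in Na₀.₁₇Ca₀.₈₃Al₁.₈₃Si₂.₁₇O₈: molar mass 275.487 g/mol; 2.17×28.085 = 60.944 g → 22.12 wt%.
Si in (Mg₀.₆₂Fe₀.₃₈)₃Al₂Si₃O₁₂: molar mass 439.078 g/mol; 3×28.085 = 84.255 g → 19.19 wt%.
Difference = 22.12 − 19.19 = 2.93 percentage points.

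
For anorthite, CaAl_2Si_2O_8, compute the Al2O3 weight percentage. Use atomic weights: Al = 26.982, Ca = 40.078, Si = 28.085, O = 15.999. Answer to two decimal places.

36.65 wt%

M(CaAl_2Si_2O_8) = 278.204 g/mol; M(Al2O3) = 101.961 g/mol.
Moles Al2O3 per formula unit = 2 Al ÷ 2 = 1.0000.
Al2O3 fraction = (1.0000 × 101.961) / 278.204 = 101.961/278.204 = 0.3665.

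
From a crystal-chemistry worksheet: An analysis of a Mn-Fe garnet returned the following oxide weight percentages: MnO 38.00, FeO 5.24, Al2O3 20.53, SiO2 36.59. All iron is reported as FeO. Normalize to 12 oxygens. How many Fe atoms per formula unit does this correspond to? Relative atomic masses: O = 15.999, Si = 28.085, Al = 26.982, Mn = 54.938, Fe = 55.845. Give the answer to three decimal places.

MnO (M=70.937): mol = 0.53569; Mn = 0.53569, O = 0.53569.
FeO (M=71.844): mol = 0.07294; Fe = 0.07294, O = 0.07294.
Al2O3 (M=101.961): mol = 0.20135; Al = 0.40270, O = 0.60405.
SiO2 (M=60.083): mol = 0.60899; Si = 0.60899, O = 1.21798.
ΣO = 2.43066; factor = 12/ΣO = 4.93693.
Fe apfu = 0.07294 × 4.93693 = 0.360.

0.360 Fe apfu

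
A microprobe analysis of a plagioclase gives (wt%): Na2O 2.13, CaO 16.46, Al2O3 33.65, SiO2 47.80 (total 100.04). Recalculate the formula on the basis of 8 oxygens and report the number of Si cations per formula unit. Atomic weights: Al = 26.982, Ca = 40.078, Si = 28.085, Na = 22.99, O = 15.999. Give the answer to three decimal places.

2.13 wt% Na2O ÷ 61.979 g/mol = 0.03437 mol, giving 0.06874 Na and 0.03437 O.
16.46 wt% CaO ÷ 56.077 g/mol = 0.29352 mol, giving 0.29352 Ca and 0.29352 O.
33.65 wt% Al2O3 ÷ 101.961 g/mol = 0.33003 mol, giving 0.66006 Al and 0.99009 O.
47.80 wt% SiO2 ÷ 60.083 g/mol = 0.79557 mol, giving 0.79557 Si and 1.59114 O.
Oxygen sums to 2.90912; scaling by 8/2.90912 = 2.74997 puts the formula on 8 O.
Si: 0.79557 × 2.74997 = 2.188 atoms per formula unit.

2.188 Si apfu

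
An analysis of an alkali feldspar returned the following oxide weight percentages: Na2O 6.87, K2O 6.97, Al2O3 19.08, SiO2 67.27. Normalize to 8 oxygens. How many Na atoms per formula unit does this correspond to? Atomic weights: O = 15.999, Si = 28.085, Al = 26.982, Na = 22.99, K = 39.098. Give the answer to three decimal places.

0.594 Na apfu

Na2O: 6.87/61.979 = 0.11084 mol → 0.22168 mol Na, 0.11084 mol O.
K2O: 6.97/94.195 = 0.07400 mol → 0.14800 mol K, 0.07400 mol O.
Al2O3: 19.08/101.961 = 0.18713 mol → 0.37426 mol Al, 0.56139 mol O.
SiO2: 67.27/60.083 = 1.11962 mol → 1.11962 mol Si, 2.23924 mol O.
Total oxygen = 2.98547 mol. Normalization factor = 8/2.98547 = 2.67965.
Na per 8 O = 0.22168 × 2.67965 = 0.594.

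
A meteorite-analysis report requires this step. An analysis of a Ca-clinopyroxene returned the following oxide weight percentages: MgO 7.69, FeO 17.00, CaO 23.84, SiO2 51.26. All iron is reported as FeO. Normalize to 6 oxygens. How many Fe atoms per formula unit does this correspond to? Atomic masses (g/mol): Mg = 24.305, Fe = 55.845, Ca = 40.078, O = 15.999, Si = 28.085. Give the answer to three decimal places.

0.555 Fe apfu

7.69 wt% MgO ÷ 40.304 g/mol = 0.19080 mol, giving 0.19080 Mg and 0.19080 O.
17.00 wt% FeO ÷ 71.844 g/mol = 0.23662 mol, giving 0.23662 Fe and 0.23662 O.
23.84 wt% CaO ÷ 56.077 g/mol = 0.42513 mol, giving 0.42513 Ca and 0.42513 O.
51.26 wt% SiO2 ÷ 60.083 g/mol = 0.85315 mol, giving 0.85315 Si and 1.70630 O.
Oxygen sums to 2.55885; scaling by 6/2.55885 = 2.34480 puts the formula on 6 O.
Fe: 0.23662 × 2.34480 = 0.555 atoms per formula unit.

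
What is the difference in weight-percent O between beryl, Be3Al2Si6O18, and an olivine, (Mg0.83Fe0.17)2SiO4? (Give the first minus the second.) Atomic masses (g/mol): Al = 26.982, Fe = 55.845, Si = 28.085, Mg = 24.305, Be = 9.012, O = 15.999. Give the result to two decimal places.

11.31 percentage points

O in Be3Al2Si6O18: molar mass 537.492 g/mol; 18×15.999 = 287.982 g → 53.58 wt%.
O in (Mg0.83Fe0.17)2SiO4: molar mass 151.415 g/mol; 4×15.999 = 63.996 g → 42.27 wt%.
Difference = 53.58 − 42.27 = 11.31 percentage points.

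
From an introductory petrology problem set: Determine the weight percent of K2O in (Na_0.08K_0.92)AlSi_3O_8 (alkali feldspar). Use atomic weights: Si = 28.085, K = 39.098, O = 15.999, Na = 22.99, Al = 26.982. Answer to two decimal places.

15.64 wt%

M((Na_0.08K_0.92)AlSi_3O_8) = 277.038 g/mol; M(K2O) = 94.195 g/mol.
Moles K2O per formula unit = 0.92 K ÷ 2 = 0.4600.
K2O fraction = (0.4600 × 94.195) / 277.038 = 43.330/277.038 = 0.1564.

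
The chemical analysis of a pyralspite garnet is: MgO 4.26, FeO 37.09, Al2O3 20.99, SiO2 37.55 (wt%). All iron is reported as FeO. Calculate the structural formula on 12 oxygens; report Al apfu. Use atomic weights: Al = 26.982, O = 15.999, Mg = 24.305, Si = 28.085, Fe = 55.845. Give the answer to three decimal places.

1.985 Al apfu

MgO (M=40.304): mol = 0.10570; Mg = 0.10570, O = 0.10570.
FeO (M=71.844): mol = 0.51626; Fe = 0.51626, O = 0.51626.
Al2O3 (M=101.961): mol = 0.20586; Al = 0.41172, O = 0.61758.
SiO2 (M=60.083): mol = 0.62497; Si = 0.62497, O = 1.24994.
ΣO = 2.48948; factor = 12/ΣO = 4.82028.
Al apfu = 0.41172 × 4.82028 = 1.985.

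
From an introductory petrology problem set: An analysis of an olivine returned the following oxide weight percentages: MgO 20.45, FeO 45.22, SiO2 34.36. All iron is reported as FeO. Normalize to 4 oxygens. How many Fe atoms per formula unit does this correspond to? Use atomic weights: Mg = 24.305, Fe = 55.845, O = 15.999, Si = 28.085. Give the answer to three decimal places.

MgO: 20.45/40.304 = 0.50739 mol → 0.50739 mol Mg, 0.50739 mol O.
FeO: 45.22/71.844 = 0.62942 mol → 0.62942 mol Fe, 0.62942 mol O.
SiO2: 34.36/60.083 = 0.57188 mol → 0.57188 mol Si, 1.14376 mol O.
Total oxygen = 2.28057 mol. Normalization factor = 4/2.28057 = 1.75395.
Fe per 4 O = 0.62942 × 1.75395 = 1.104.

1.104 Fe apfu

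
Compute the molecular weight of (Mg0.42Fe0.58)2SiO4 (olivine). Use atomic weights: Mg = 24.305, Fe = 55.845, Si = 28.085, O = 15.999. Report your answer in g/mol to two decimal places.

177.28 g/mol

Mg: 0.84 × 24.305 = 20.4162
Fe: 1.16 × 55.845 = 64.7802
Si: 1 × 28.085 = 28.0850
O: 4 × 15.999 = 63.9960
Summing the contributions gives the formula mass.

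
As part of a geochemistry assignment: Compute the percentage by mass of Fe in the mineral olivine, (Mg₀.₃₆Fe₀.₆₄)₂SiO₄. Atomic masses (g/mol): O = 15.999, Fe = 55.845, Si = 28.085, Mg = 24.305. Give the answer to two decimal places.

39.48 mass %

Formula mass = 0.72·24.305 + 1.28·55.845 + 1·28.085 + 4·15.999 = 181.062 g/mol, of which 71.482 g is Fe.
So Fe makes up 71.482/181.062 = 0.3948 of the mass, i.e. 39.48%.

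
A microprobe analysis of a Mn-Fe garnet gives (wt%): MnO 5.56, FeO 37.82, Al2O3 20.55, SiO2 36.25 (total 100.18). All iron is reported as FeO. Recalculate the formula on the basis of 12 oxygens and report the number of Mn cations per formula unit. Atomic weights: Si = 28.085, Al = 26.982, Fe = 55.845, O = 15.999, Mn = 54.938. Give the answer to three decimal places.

0.389 Mn apfu

5.56 wt% MnO ÷ 70.937 g/mol = 0.07838 mol, giving 0.07838 Mn and 0.07838 O.
37.82 wt% FeO ÷ 71.844 g/mol = 0.52642 mol, giving 0.52642 Fe and 0.52642 O.
20.55 wt% Al2O3 ÷ 101.961 g/mol = 0.20155 mol, giving 0.40310 Al and 0.60465 O.
36.25 wt% SiO2 ÷ 60.083 g/mol = 0.60333 mol, giving 0.60333 Si and 1.20666 O.
Oxygen sums to 2.41611; scaling by 12/2.41611 = 4.96666 puts the formula on 12 O.
Mn: 0.07838 × 4.96666 = 0.389 atoms per formula unit.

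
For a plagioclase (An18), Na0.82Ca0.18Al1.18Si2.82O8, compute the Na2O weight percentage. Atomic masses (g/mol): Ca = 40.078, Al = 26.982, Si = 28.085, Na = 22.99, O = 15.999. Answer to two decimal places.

Molar mass of Na0.82Ca0.18Al1.18Si2.82O8 = 0.82·22.99 + 0.18·40.078 + 1.18·26.982 + 2.82·28.085 + 8·15.999 = 265.096 g/mol.
Each formula unit contains 0.82 Na, equivalent to 0.82/2 = 0.4100 mol Na2O.
M(Na2O) = 2×22.99 + 1×15.999 = 61.979 g/mol.
Mass of Na2O per formula unit = 0.4100 × 61.979 = 25.411 g.
Na2O wt% = 25.411 / 265.096 × 100 = 9.59%.

9.59 wt%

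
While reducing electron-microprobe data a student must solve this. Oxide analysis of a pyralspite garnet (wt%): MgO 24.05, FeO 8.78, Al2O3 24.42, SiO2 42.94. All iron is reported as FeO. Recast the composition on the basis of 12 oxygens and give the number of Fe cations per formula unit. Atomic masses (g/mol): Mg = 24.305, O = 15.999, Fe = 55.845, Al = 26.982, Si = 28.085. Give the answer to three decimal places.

0.512 Fe apfu

MgO (M=40.304): mol = 0.59671; Mg = 0.59671, O = 0.59671.
FeO (M=71.844): mol = 0.12221; Fe = 0.12221, O = 0.12221.
Al2O3 (M=101.961): mol = 0.23950; Al = 0.47900, O = 0.71850.
SiO2 (M=60.083): mol = 0.71468; Si = 0.71468, O = 1.42936.
ΣO = 2.86678; factor = 12/ΣO = 4.18588.
Fe apfu = 0.12221 × 4.18588 = 0.512.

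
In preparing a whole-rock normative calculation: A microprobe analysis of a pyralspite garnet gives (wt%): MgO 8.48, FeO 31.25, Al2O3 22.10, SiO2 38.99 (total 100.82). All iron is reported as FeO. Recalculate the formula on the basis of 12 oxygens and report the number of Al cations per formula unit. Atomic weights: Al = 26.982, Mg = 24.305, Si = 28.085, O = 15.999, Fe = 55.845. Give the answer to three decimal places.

8.48 wt% MgO ÷ 40.304 g/mol = 0.21040 mol, giving 0.21040 Mg and 0.21040 O.
31.25 wt% FeO ÷ 71.844 g/mol = 0.43497 mol, giving 0.43497 Fe and 0.43497 O.
22.10 wt% Al2O3 ÷ 101.961 g/mol = 0.21675 mol, giving 0.43350 Al and 0.65025 O.
38.99 wt% SiO2 ÷ 60.083 g/mol = 0.64894 mol, giving 0.64894 Si and 1.29788 O.
Oxygen sums to 2.59350; scaling by 12/2.59350 = 4.62695 puts the formula on 12 O.
Al: 0.43350 × 4.62695 = 2.006 atoms per formula unit.

2.006 Al apfu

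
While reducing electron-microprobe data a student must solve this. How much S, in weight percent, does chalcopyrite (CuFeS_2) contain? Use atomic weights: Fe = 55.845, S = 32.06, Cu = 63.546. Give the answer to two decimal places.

Formula mass = 1·63.546 + 1·55.845 + 2·32.06 = 183.511 g/mol, of which 64.120 g is S.
So S makes up 64.120/183.511 = 0.3494 of the mass, i.e. 34.94%.

34.94 weight percent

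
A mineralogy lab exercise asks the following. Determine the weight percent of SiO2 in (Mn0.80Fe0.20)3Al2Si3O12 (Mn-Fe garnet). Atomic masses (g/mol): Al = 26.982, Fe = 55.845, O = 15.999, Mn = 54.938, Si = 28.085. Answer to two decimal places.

36.37 wt%

Formula mass = 495.565 g/mol.
3 Si → 3.0000 mol SiO2 per formula unit; M(SiO2) = 60.083, so SiO2 mass = 180.249 g.
180.249/495.565 × 100 = 36.37 wt%.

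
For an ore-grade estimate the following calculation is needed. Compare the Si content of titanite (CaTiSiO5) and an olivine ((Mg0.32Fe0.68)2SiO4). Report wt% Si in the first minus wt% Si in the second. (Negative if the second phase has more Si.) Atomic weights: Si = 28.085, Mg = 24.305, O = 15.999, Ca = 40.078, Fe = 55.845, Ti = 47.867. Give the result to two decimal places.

M(CaTiSiO5) = 196.025 g/mol, so wt% Si = 28.085/196.025 × 100 = 14.33%.
M((Mg0.32Fe0.68)2SiO4) = 183.585 g/mol, so wt% Si = 28.085/183.585 × 100 = 15.30%.
14.33 − 15.30 = -0.97 pp.

-0.97 percentage points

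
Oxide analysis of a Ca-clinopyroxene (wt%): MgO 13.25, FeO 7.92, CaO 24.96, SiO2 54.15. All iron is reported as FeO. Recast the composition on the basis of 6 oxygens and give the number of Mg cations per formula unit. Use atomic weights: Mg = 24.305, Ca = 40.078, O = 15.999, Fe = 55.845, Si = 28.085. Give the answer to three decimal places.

0.734 Mg apfu

MgO (M=40.304): mol = 0.32875; Mg = 0.32875, O = 0.32875.
FeO (M=71.844): mol = 0.11024; Fe = 0.11024, O = 0.11024.
CaO (M=56.077): mol = 0.44510; Ca = 0.44510, O = 0.44510.
SiO2 (M=60.083): mol = 0.90125; Si = 0.90125, O = 1.80250.
ΣO = 2.68659; factor = 6/ΣO = 2.23331.
Mg apfu = 0.32875 × 2.23331 = 0.734.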